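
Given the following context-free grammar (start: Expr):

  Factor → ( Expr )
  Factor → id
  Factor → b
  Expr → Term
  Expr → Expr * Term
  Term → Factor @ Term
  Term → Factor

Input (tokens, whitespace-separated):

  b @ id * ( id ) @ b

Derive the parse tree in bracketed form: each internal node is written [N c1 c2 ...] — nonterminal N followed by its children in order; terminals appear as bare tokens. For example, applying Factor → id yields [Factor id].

Expr
Expr * Term
Term * Term
Factor @ Term * Term
b @ Term * Term
b @ Factor * Term
b @ id * Term
b @ id * Factor @ Term
b @ id * ( Expr ) @ Term
b @ id * ( Term ) @ Term
b @ id * ( Factor ) @ Term
b @ id * ( id ) @ Term
b @ id * ( id ) @ Factor
b @ id * ( id ) @ b

[Expr [Expr [Term [Factor b] @ [Term [Factor id]]]] * [Term [Factor ( [Expr [Term [Factor id]]] )] @ [Term [Factor b]]]]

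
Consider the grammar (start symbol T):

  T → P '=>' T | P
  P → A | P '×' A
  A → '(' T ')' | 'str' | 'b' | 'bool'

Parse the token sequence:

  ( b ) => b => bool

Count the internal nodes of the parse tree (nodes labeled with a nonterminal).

[T [P [A ( [T [P [A b]]] )]] => [T [P [A b]] => [T [P [A bool]]]]]

12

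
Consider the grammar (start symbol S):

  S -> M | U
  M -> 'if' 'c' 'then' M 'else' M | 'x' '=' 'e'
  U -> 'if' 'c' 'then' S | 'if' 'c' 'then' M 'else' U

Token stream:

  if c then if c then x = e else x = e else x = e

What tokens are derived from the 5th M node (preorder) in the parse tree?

x = e

[S [M if c then [M if c then [M x = e] else [M x = e]] else [M x = e]]]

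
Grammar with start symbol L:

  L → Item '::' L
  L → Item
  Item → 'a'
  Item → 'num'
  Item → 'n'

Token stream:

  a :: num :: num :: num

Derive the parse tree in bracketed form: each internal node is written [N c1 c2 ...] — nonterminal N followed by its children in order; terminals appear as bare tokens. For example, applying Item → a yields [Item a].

L
Item :: L
a :: L
a :: Item :: L
a :: num :: L
a :: num :: Item :: L
a :: num :: num :: L
a :: num :: num :: Item
a :: num :: num :: num

[L [Item a] :: [L [Item num] :: [L [Item num] :: [L [Item num]]]]]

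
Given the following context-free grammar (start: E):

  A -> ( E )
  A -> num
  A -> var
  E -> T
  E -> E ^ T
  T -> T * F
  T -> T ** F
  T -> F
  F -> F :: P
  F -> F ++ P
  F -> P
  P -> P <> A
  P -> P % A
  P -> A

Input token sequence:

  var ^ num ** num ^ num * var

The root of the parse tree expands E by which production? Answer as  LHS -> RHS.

[E [E [E [T [F [P [A var]]]]] ^ [T [T [F [P [A num]]]] ** [F [P [A num]]]]] ^ [T [T [F [P [A num]]]] * [F [P [A var]]]]]

E -> E ^ T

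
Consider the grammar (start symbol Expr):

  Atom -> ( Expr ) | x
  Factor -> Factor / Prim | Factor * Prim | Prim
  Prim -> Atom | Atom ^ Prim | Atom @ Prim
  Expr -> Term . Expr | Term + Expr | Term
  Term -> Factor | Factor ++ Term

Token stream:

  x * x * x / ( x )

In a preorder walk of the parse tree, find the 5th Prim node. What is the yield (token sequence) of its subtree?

x

[Expr [Term [Factor [Factor [Factor [Factor [Prim [Atom x]]] * [Prim [Atom x]]] * [Prim [Atom x]]] / [Prim [Atom ( [Expr [Term [Factor [Prim [Atom x]]]]] )]]]]]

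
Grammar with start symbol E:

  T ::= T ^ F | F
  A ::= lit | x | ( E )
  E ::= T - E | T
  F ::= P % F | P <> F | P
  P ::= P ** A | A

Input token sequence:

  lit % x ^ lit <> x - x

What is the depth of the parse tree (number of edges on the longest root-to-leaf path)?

7

[E [T [T [F [P [A lit]] % [F [P [A x]]]]] ^ [F [P [A lit]] <> [F [P [A x]]]]] - [E [T [F [P [A x]]]]]]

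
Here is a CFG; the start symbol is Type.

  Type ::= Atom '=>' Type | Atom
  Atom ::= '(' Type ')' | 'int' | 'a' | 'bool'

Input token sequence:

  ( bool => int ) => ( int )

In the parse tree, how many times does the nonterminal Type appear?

5

[Type [Atom ( [Type [Atom bool] => [Type [Atom int]]] )] => [Type [Atom ( [Type [Atom int]] )]]]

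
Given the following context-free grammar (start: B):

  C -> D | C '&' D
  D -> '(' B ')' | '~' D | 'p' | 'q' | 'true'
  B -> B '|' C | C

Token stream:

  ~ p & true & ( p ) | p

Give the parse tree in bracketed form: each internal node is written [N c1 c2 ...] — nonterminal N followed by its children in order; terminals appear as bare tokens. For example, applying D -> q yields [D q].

B
B | C
C | C
C & D | C
C & D & D | C
D & D & D | C
~ D & D & D | C
~ p & D & D | C
~ p & true & D | C
~ p & true & ( B ) | C
~ p & true & ( C ) | C
~ p & true & ( D ) | C
~ p & true & ( p ) | C
~ p & true & ( p ) | D
~ p & true & ( p ) | p

[B [B [C [C [C [D ~ [D p]]] & [D true]] & [D ( [B [C [D p]]] )]]] | [C [D p]]]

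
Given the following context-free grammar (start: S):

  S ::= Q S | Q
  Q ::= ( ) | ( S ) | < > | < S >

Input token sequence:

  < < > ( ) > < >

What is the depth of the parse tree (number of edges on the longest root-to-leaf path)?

5

[S [Q < [S [Q < >] [S [Q ( )]]] >] [S [Q < >]]]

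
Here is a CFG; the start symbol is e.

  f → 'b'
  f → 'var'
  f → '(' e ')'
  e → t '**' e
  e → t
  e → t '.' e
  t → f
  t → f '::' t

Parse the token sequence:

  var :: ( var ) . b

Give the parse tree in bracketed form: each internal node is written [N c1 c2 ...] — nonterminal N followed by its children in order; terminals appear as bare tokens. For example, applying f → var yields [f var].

e
t . e
f :: t . e
var :: t . e
var :: f . e
var :: ( e ) . e
var :: ( t ) . e
var :: ( f ) . e
var :: ( var ) . e
var :: ( var ) . t
var :: ( var ) . f
var :: ( var ) . b

[e [t [f var] :: [t [f ( [e [t [f var]]] )]]] . [e [t [f b]]]]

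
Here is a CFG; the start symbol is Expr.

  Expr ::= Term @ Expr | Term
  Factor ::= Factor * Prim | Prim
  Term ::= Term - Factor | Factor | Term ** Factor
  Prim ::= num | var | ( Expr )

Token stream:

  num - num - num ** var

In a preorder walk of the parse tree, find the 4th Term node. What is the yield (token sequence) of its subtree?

num

[Expr [Term [Term [Term [Term [Factor [Prim num]]] - [Factor [Prim num]]] - [Factor [Prim num]]] ** [Factor [Prim var]]]]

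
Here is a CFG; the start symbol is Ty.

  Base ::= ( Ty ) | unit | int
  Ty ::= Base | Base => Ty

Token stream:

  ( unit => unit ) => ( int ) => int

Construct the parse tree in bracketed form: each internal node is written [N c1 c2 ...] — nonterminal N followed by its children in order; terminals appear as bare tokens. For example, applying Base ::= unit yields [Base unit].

[Ty [Base ( [Ty [Base unit] => [Ty [Base unit]]] )] => [Ty [Base ( [Ty [Base int]] )] => [Ty [Base int]]]]

Ty
Base => Ty
( Ty ) => Ty
( Base => Ty ) => Ty
( unit => Ty ) => Ty
( unit => Base ) => Ty
( unit => unit ) => Ty
( unit => unit ) => Base => Ty
( unit => unit ) => ( Ty ) => Ty
( unit => unit ) => ( Base ) => Ty
( unit => unit ) => ( int ) => Ty
( unit => unit ) => ( int ) => Base
( unit => unit ) => ( int ) => int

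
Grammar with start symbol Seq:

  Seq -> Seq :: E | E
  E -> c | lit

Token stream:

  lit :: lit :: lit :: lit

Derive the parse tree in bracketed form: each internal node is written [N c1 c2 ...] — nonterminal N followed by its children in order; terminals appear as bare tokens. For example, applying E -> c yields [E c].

[Seq [Seq [Seq [Seq [E lit]] :: [E lit]] :: [E lit]] :: [E lit]]

Seq
Seq :: E
Seq :: E :: E
Seq :: E :: E :: E
E :: E :: E :: E
lit :: E :: E :: E
lit :: lit :: E :: E
lit :: lit :: lit :: E
lit :: lit :: lit :: lit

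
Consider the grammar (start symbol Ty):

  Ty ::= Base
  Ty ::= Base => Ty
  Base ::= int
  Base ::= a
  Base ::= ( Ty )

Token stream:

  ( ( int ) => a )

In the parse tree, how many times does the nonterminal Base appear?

4

[Ty [Base ( [Ty [Base ( [Ty [Base int]] )] => [Ty [Base a]]] )]]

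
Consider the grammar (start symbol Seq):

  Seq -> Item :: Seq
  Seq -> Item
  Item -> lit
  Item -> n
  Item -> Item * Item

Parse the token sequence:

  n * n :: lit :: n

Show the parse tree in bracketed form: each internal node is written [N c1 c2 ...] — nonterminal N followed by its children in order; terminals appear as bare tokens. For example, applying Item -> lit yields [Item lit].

[Seq [Item [Item n] * [Item n]] :: [Seq [Item lit] :: [Seq [Item n]]]]

Seq
Item :: Seq
Item * Item :: Seq
n * Item :: Seq
n * n :: Seq
n * n :: Item :: Seq
n * n :: lit :: Seq
n * n :: lit :: Item
n * n :: lit :: n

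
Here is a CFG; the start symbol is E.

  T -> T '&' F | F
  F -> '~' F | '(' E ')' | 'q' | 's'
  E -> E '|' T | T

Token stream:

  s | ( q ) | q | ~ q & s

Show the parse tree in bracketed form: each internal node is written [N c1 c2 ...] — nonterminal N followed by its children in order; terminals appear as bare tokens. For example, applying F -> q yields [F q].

E
E | T
E | T | T
E | T | T | T
T | T | T | T
F | T | T | T
s | T | T | T
s | F | T | T
s | ( E ) | T | T
s | ( T ) | T | T
s | ( F ) | T | T
s | ( q ) | T | T
s | ( q ) | F | T
s | ( q ) | q | T
s | ( q ) | q | T & F
s | ( q ) | q | F & F
s | ( q ) | q | ~ F & F
s | ( q ) | q | ~ q & F
s | ( q ) | q | ~ q & s

[E [E [E [E [T [F s]]] | [T [F ( [E [T [F q]]] )]]] | [T [F q]]] | [T [T [F ~ [F q]]] & [F s]]]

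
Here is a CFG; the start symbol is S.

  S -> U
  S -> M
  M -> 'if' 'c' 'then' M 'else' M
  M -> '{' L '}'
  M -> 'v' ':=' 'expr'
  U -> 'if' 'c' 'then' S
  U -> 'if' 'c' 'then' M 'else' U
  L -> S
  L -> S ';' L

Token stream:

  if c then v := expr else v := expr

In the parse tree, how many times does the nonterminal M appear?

3

[S [M if c then [M v := expr] else [M v := expr]]]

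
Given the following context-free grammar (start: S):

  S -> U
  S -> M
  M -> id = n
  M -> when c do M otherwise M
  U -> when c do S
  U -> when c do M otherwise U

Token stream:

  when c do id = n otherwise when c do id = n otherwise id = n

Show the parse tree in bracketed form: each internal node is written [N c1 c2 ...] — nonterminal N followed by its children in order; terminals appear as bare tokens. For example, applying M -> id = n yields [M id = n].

[S [M when c do [M id = n] otherwise [M when c do [M id = n] otherwise [M id = n]]]]

S
M
when c do M otherwise M
when c do id = n otherwise M
when c do id = n otherwise when c do M otherwise M
when c do id = n otherwise when c do id = n otherwise M
when c do id = n otherwise when c do id = n otherwise id = n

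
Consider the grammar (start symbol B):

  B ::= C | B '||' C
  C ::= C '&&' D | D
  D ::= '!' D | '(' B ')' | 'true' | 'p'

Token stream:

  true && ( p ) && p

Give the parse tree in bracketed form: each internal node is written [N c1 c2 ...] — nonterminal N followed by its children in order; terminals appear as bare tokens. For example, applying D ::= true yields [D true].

B
C
C && D
C && D && D
D && D && D
true && D && D
true && ( B ) && D
true && ( C ) && D
true && ( D ) && D
true && ( p ) && D
true && ( p ) && p

[B [C [C [C [D true]] && [D ( [B [C [D p]]] )]] && [D p]]]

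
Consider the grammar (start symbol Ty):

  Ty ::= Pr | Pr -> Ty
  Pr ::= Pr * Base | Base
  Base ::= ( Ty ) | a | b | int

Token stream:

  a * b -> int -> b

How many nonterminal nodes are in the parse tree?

11

[Ty [Pr [Pr [Base a]] * [Base b]] -> [Ty [Pr [Base int]] -> [Ty [Pr [Base b]]]]]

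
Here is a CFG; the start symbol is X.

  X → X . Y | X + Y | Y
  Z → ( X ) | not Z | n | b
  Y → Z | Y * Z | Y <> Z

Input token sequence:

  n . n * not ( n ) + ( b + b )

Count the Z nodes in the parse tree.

8

[X [X [X [Y [Z n]]] . [Y [Y [Z n]] * [Z not [Z ( [X [Y [Z n]]] )]]]] + [Y [Z ( [X [X [Y [Z b]]] + [Y [Z b]]] )]]]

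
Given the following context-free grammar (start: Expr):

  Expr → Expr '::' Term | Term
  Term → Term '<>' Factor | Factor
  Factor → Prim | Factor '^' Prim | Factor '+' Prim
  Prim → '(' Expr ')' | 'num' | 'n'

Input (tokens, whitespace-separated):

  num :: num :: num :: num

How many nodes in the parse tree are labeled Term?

4

[Expr [Expr [Expr [Expr [Term [Factor [Prim num]]]] :: [Term [Factor [Prim num]]]] :: [Term [Factor [Prim num]]]] :: [Term [Factor [Prim num]]]]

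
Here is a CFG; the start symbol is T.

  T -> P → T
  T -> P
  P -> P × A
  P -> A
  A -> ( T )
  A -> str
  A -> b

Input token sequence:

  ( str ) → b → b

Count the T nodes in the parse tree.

[T [P [A ( [T [P [A str]]] )]] → [T [P [A b]] → [T [P [A b]]]]]

4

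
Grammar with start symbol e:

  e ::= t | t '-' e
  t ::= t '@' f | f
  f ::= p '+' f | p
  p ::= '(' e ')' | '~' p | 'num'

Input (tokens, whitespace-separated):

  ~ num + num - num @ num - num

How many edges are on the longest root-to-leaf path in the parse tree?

6

[e [t [f [p ~ [p num]] + [f [p num]]]] - [e [t [t [f [p num]]] @ [f [p num]]] - [e [t [f [p num]]]]]]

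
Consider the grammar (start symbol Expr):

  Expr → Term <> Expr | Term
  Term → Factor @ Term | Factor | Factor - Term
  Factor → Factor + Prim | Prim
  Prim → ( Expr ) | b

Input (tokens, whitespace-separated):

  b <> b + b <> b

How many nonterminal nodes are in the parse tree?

[Expr [Term [Factor [Prim b]]] <> [Expr [Term [Factor [Factor [Prim b]] + [Prim b]]] <> [Expr [Term [Factor [Prim b]]]]]]

14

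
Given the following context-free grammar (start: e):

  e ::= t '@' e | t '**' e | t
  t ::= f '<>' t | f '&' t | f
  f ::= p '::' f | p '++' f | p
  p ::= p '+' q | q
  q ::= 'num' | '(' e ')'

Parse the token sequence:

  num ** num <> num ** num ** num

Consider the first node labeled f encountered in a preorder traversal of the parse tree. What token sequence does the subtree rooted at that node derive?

[e [t [f [p [q num]]]] ** [e [t [f [p [q num]]] <> [t [f [p [q num]]]]] ** [e [t [f [p [q num]]]] ** [e [t [f [p [q num]]]]]]]]

num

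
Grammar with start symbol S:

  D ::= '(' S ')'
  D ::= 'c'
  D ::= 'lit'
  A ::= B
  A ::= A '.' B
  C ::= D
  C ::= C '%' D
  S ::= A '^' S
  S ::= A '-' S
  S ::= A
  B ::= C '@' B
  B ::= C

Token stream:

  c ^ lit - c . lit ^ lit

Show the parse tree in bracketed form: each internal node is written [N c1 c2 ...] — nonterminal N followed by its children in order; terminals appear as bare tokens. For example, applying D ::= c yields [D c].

[S [A [B [C [D c]]]] ^ [S [A [B [C [D lit]]]] - [S [A [A [B [C [D c]]]] . [B [C [D lit]]]] ^ [S [A [B [C [D lit]]]]]]]]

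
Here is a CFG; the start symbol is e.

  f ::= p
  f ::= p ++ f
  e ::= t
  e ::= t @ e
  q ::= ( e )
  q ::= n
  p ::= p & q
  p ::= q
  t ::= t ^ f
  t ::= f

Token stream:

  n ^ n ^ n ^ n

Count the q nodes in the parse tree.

4

[e [t [t [t [t [f [p [q n]]]] ^ [f [p [q n]]]] ^ [f [p [q n]]]] ^ [f [p [q n]]]]]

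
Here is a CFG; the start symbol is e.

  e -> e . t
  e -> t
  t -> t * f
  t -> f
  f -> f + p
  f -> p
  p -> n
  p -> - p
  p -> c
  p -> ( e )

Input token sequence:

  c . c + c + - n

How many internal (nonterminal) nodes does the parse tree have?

[e [e [t [f [p c]]]] . [t [f [f [f [p c]] + [p c]] + [p - [p n]]]]]

13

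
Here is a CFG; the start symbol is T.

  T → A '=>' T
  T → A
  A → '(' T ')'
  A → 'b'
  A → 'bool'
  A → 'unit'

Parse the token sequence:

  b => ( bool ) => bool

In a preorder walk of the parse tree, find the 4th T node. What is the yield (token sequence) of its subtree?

[T [A b] => [T [A ( [T [A bool]] )] => [T [A bool]]]]

bool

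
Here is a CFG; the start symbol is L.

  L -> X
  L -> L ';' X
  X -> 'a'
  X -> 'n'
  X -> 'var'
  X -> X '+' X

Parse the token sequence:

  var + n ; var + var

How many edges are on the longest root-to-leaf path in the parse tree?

[L [L [X [X var] + [X n]]] ; [X [X var] + [X var]]]

4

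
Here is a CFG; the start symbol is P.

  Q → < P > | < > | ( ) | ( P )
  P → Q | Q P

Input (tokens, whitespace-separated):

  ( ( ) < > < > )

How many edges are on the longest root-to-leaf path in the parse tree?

[P [Q ( [P [Q ( )] [P [Q < >] [P [Q < >]]]] )]]

6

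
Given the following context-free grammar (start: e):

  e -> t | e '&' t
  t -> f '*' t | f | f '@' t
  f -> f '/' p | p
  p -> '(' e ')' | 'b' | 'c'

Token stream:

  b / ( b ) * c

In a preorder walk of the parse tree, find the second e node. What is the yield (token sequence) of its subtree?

b

[e [t [f [f [p b]] / [p ( [e [t [f [p b]]]] )]] * [t [f [p c]]]]]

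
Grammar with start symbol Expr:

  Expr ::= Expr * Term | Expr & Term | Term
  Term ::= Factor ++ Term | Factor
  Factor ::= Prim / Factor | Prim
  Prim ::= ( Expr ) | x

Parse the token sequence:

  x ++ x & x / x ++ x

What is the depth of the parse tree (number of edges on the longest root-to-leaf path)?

6

[Expr [Expr [Term [Factor [Prim x]] ++ [Term [Factor [Prim x]]]]] & [Term [Factor [Prim x] / [Factor [Prim x]]] ++ [Term [Factor [Prim x]]]]]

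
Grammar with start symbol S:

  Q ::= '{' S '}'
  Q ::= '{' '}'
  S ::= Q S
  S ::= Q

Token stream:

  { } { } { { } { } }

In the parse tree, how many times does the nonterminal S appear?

5

[S [Q { }] [S [Q { }] [S [Q { [S [Q { }] [S [Q { }]]] }]]]]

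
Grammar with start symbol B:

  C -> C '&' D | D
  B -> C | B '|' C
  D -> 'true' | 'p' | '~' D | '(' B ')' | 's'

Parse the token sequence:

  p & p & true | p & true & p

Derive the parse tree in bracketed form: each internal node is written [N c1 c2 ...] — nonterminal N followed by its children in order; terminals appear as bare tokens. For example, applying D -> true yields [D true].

[B [B [C [C [C [D p]] & [D p]] & [D true]]] | [C [C [C [D p]] & [D true]] & [D p]]]

B
B | C
C | C
C & D | C
C & D & D | C
D & D & D | C
p & D & D | C
p & p & D | C
p & p & true | C
p & p & true | C & D
p & p & true | C & D & D
p & p & true | D & D & D
p & p & true | p & D & D
p & p & true | p & true & D
p & p & true | p & true & p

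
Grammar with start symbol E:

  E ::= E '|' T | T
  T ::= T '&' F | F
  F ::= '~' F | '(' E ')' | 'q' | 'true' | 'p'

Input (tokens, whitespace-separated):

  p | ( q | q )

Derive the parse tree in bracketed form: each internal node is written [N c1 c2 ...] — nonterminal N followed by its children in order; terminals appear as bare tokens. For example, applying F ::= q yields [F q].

E
E | T
T | T
F | T
p | T
p | F
p | ( E )
p | ( E | T )
p | ( T | T )
p | ( F | T )
p | ( q | T )
p | ( q | F )
p | ( q | q )

[E [E [T [F p]]] | [T [F ( [E [E [T [F q]]] | [T [F q]]] )]]]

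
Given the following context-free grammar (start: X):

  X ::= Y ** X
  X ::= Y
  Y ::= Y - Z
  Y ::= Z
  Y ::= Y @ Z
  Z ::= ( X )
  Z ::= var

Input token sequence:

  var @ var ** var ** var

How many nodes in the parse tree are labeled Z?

[X [Y [Y [Z var]] @ [Z var]] ** [X [Y [Z var]] ** [X [Y [Z var]]]]]

4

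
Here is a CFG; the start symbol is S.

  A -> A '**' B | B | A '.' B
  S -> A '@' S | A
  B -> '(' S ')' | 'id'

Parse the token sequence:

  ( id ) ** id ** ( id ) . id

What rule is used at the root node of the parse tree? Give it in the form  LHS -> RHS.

[S [A [A [A [A [B ( [S [A [B id]]] )]] ** [B id]] ** [B ( [S [A [B id]]] )]] . [B id]]]

S -> A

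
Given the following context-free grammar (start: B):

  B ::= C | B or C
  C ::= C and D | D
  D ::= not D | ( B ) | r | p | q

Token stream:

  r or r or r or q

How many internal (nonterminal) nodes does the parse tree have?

12

[B [B [B [B [C [D r]]] or [C [D r]]] or [C [D r]]] or [C [D q]]]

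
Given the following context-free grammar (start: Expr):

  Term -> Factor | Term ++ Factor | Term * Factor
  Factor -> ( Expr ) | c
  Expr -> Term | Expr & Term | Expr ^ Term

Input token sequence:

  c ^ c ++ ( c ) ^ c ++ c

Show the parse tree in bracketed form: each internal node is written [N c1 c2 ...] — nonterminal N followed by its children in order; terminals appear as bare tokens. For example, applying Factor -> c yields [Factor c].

[Expr [Expr [Expr [Term [Factor c]]] ^ [Term [Term [Factor c]] ++ [Factor ( [Expr [Term [Factor c]]] )]]] ^ [Term [Term [Factor c]] ++ [Factor c]]]

Expr
Expr ^ Term
Expr ^ Term ^ Term
Term ^ Term ^ Term
Factor ^ Term ^ Term
c ^ Term ^ Term
c ^ Term ++ Factor ^ Term
c ^ Factor ++ Factor ^ Term
c ^ c ++ Factor ^ Term
c ^ c ++ ( Expr ) ^ Term
c ^ c ++ ( Term ) ^ Term
c ^ c ++ ( Factor ) ^ Term
c ^ c ++ ( c ) ^ Term
c ^ c ++ ( c ) ^ Term ++ Factor
c ^ c ++ ( c ) ^ Factor ++ Factor
c ^ c ++ ( c ) ^ c ++ Factor
c ^ c ++ ( c ) ^ c ++ c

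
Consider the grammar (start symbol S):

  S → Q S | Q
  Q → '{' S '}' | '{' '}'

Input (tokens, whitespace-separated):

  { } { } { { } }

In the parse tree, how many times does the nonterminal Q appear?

[S [Q { }] [S [Q { }] [S [Q { [S [Q { }]] }]]]]

4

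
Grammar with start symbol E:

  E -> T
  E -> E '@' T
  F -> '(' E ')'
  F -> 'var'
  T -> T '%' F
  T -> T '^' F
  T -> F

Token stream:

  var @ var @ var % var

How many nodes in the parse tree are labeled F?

[E [E [E [T [F var]]] @ [T [F var]]] @ [T [T [F var]] % [F var]]]

4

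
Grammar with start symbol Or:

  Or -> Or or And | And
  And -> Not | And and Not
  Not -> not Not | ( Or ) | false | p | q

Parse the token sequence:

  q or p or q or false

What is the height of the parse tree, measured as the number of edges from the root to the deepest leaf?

[Or [Or [Or [Or [And [Not q]]] or [And [Not p]]] or [And [Not q]]] or [And [Not false]]]

6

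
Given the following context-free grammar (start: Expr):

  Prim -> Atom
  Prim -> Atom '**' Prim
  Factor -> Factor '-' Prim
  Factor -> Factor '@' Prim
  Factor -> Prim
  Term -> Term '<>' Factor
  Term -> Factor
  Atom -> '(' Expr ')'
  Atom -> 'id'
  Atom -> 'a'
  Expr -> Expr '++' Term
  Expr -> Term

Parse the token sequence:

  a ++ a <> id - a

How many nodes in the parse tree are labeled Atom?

[Expr [Expr [Term [Factor [Prim [Atom a]]]]] ++ [Term [Term [Factor [Prim [Atom a]]]] <> [Factor [Factor [Prim [Atom id]]] - [Prim [Atom a]]]]]

4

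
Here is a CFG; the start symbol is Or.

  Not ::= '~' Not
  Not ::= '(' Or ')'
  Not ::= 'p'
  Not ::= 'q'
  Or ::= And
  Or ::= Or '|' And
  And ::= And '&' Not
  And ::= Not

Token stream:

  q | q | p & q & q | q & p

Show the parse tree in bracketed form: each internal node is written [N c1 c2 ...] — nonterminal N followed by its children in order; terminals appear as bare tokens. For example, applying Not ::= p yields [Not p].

[Or [Or [Or [Or [And [Not q]]] | [And [Not q]]] | [And [And [And [Not p]] & [Not q]] & [Not q]]] | [And [And [Not q]] & [Not p]]]

Or
Or | And
Or | And | And
Or | And | And | And
And | And | And | And
Not | And | And | And
q | And | And | And
q | Not | And | And
q | q | And | And
q | q | And & Not | And
q | q | And & Not & Not | And
q | q | Not & Not & Not | And
q | q | p & Not & Not | And
q | q | p & q & Not | And
q | q | p & q & q | And
q | q | p & q & q | And & Not
q | q | p & q & q | Not & Not
q | q | p & q & q | q & Not
q | q | p & q & q | q & p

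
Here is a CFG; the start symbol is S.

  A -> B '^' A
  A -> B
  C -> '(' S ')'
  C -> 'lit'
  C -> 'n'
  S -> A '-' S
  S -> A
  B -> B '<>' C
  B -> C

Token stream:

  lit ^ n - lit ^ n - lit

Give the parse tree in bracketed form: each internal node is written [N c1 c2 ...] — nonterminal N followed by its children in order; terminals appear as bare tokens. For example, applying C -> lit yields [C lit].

[S [A [B [C lit]] ^ [A [B [C n]]]] - [S [A [B [C lit]] ^ [A [B [C n]]]] - [S [A [B [C lit]]]]]]

S
A - S
B ^ A - S
C ^ A - S
lit ^ A - S
lit ^ B - S
lit ^ C - S
lit ^ n - S
lit ^ n - A - S
lit ^ n - B ^ A - S
lit ^ n - C ^ A - S
lit ^ n - lit ^ A - S
lit ^ n - lit ^ B - S
lit ^ n - lit ^ C - S
lit ^ n - lit ^ n - S
lit ^ n - lit ^ n - A
lit ^ n - lit ^ n - B
lit ^ n - lit ^ n - C
lit ^ n - lit ^ n - lit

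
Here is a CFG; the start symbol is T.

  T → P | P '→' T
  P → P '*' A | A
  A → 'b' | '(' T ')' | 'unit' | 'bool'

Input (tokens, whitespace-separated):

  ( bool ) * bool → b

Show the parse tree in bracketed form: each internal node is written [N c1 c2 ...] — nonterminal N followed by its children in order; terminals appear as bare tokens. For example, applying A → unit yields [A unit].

[T [P [P [A ( [T [P [A bool]]] )]] * [A bool]] → [T [P [A b]]]]

T
P → T
P * A → T
A * A → T
( T ) * A → T
( P ) * A → T
( A ) * A → T
( bool ) * A → T
( bool ) * bool → T
( bool ) * bool → P
( bool ) * bool → A
( bool ) * bool → b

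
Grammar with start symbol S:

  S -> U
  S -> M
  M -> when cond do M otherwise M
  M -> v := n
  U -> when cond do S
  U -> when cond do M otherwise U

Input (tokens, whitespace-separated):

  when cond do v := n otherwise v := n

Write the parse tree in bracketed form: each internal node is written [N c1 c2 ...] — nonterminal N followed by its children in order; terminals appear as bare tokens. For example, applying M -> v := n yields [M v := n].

[S [M when cond do [M v := n] otherwise [M v := n]]]

S
M
when cond do M otherwise M
when cond do v := n otherwise M
when cond do v := n otherwise v := n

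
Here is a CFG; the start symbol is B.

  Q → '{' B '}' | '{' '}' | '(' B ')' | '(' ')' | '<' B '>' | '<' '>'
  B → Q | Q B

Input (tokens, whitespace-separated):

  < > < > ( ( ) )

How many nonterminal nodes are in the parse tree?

[B [Q < >] [B [Q < >] [B [Q ( [B [Q ( )]] )]]]]

8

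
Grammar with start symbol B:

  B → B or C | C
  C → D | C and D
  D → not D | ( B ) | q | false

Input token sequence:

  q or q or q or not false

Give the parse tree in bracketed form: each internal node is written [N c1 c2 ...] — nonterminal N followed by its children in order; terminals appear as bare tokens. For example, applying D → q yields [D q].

B
B or C
B or C or C
B or C or C or C
C or C or C or C
D or C or C or C
q or C or C or C
q or D or C or C
q or q or C or C
q or q or D or C
q or q or q or C
q or q or q or D
q or q or q or not D
q or q or q or not false

[B [B [B [B [C [D q]]] or [C [D q]]] or [C [D q]]] or [C [D not [D false]]]]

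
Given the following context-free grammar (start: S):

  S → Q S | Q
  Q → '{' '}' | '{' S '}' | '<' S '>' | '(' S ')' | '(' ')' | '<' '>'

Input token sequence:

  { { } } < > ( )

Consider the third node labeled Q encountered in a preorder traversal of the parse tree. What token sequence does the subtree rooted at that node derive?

< >

[S [Q { [S [Q { }]] }] [S [Q < >] [S [Q ( )]]]]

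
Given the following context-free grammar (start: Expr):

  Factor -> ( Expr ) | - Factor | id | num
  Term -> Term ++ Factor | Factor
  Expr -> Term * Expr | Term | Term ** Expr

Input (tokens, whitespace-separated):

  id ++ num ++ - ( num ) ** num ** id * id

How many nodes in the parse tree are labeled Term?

7

[Expr [Term [Term [Term [Factor id]] ++ [Factor num]] ++ [Factor - [Factor ( [Expr [Term [Factor num]]] )]]] ** [Expr [Term [Factor num]] ** [Expr [Term [Factor id]] * [Expr [Term [Factor id]]]]]]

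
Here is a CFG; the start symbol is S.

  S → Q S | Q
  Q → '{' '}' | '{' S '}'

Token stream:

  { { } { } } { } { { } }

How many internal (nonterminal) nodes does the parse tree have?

[S [Q { [S [Q { }] [S [Q { }]]] }] [S [Q { }] [S [Q { [S [Q { }]] }]]]]

12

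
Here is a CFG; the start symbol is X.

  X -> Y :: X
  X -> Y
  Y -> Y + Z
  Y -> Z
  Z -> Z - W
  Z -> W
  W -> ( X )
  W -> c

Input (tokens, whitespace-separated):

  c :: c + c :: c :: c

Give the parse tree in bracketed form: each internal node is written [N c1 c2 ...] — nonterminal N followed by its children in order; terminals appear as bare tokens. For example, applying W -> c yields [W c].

[X [Y [Z [W c]]] :: [X [Y [Y [Z [W c]]] + [Z [W c]]] :: [X [Y [Z [W c]]] :: [X [Y [Z [W c]]]]]]]

X
Y :: X
Z :: X
W :: X
c :: X
c :: Y :: X
c :: Y + Z :: X
c :: Z + Z :: X
c :: W + Z :: X
c :: c + Z :: X
c :: c + W :: X
c :: c + c :: X
c :: c + c :: Y :: X
c :: c + c :: Z :: X
c :: c + c :: W :: X
c :: c + c :: c :: X
c :: c + c :: c :: Y
c :: c + c :: c :: Z
c :: c + c :: c :: W
c :: c + c :: c :: c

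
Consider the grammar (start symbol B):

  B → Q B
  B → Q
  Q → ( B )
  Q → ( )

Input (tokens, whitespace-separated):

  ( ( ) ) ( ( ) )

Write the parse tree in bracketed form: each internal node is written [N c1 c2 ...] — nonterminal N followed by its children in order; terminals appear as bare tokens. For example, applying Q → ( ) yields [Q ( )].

B
Q B
( B ) B
( Q ) B
( ( ) ) B
( ( ) ) Q
( ( ) ) ( B )
( ( ) ) ( Q )
( ( ) ) ( ( ) )

[B [Q ( [B [Q ( )]] )] [B [Q ( [B [Q ( )]] )]]]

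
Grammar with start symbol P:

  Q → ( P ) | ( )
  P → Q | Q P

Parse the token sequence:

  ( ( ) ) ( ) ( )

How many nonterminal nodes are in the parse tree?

[P [Q ( [P [Q ( )]] )] [P [Q ( )] [P [Q ( )]]]]

8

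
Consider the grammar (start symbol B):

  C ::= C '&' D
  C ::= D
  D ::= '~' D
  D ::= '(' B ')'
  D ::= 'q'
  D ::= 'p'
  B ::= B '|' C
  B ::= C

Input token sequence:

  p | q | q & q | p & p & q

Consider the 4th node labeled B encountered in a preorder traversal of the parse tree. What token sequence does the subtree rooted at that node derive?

p

[B [B [B [B [C [D p]]] | [C [D q]]] | [C [C [D q]] & [D q]]] | [C [C [C [D p]] & [D p]] & [D q]]]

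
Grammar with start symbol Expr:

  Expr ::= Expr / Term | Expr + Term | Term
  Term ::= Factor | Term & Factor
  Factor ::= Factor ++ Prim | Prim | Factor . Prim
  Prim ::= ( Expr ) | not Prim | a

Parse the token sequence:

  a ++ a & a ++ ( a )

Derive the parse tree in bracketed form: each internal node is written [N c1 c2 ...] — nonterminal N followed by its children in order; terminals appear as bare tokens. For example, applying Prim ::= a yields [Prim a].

Expr
Term
Term & Factor
Factor & Factor
Factor ++ Prim & Factor
Prim ++ Prim & Factor
a ++ Prim & Factor
a ++ a & Factor
a ++ a & Factor ++ Prim
a ++ a & Prim ++ Prim
a ++ a & a ++ Prim
a ++ a & a ++ ( Expr )
a ++ a & a ++ ( Term )
a ++ a & a ++ ( Factor )
a ++ a & a ++ ( Prim )
a ++ a & a ++ ( a )

[Expr [Term [Term [Factor [Factor [Prim a]] ++ [Prim a]]] & [Factor [Factor [Prim a]] ++ [Prim ( [Expr [Term [Factor [Prim a]]]] )]]]]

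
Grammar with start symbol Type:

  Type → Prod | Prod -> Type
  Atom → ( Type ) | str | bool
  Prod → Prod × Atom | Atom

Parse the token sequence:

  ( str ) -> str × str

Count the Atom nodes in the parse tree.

[Type [Prod [Atom ( [Type [Prod [Atom str]]] )]] -> [Type [Prod [Prod [Atom str]] × [Atom str]]]]

4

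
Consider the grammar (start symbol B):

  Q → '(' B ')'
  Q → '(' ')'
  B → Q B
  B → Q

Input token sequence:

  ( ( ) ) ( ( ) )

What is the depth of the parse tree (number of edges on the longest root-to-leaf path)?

5

[B [Q ( [B [Q ( )]] )] [B [Q ( [B [Q ( )]] )]]]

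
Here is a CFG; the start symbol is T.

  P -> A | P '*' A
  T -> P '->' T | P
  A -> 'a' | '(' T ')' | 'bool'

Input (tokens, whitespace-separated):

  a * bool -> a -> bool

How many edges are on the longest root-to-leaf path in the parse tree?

[T [P [P [A a]] * [A bool]] -> [T [P [A a]] -> [T [P [A bool]]]]]

5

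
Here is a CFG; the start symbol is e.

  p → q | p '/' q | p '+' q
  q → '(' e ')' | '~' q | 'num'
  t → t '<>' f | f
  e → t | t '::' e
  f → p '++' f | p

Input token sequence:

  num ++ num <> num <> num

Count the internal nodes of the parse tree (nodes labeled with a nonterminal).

16

[e [t [t [t [f [p [q num]] ++ [f [p [q num]]]]] <> [f [p [q num]]]] <> [f [p [q num]]]]]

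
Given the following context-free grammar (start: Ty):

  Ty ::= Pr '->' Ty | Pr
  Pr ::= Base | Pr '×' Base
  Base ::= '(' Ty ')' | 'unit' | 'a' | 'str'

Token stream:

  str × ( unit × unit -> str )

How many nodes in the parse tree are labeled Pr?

[Ty [Pr [Pr [Base str]] × [Base ( [Ty [Pr [Pr [Base unit]] × [Base unit]] -> [Ty [Pr [Base str]]]] )]]]

5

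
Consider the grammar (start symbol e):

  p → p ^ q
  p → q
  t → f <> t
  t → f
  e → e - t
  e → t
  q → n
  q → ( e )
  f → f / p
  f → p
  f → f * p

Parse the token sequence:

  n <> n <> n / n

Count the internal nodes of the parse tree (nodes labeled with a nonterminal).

[e [t [f [p [q n]]] <> [t [f [p [q n]]] <> [t [f [f [p [q n]]] / [p [q n]]]]]]]

16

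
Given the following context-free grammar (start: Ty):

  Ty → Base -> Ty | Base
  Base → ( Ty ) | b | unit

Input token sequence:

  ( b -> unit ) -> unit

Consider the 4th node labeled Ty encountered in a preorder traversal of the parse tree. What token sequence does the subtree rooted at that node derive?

unit

[Ty [Base ( [Ty [Base b] -> [Ty [Base unit]]] )] -> [Ty [Base unit]]]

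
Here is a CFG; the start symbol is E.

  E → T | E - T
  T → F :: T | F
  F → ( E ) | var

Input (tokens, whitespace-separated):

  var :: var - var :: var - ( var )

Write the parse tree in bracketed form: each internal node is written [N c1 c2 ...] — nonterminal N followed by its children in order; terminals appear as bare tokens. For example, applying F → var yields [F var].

E
E - T
E - T - T
T - T - T
F :: T - T - T
var :: T - T - T
var :: F - T - T
var :: var - T - T
var :: var - F :: T - T
var :: var - var :: T - T
var :: var - var :: F - T
var :: var - var :: var - T
var :: var - var :: var - F
var :: var - var :: var - ( E )
var :: var - var :: var - ( T )
var :: var - var :: var - ( F )
var :: var - var :: var - ( var )

[E [E [E [T [F var] :: [T [F var]]]] - [T [F var] :: [T [F var]]]] - [T [F ( [E [T [F var]]] )]]]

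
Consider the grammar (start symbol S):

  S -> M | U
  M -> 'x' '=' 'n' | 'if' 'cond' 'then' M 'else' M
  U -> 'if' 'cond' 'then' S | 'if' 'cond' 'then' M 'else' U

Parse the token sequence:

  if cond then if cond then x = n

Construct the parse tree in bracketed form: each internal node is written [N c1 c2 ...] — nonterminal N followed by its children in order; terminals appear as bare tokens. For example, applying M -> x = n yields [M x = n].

[S [U if cond then [S [U if cond then [S [M x = n]]]]]]

S
U
if cond then S
if cond then U
if cond then if cond then S
if cond then if cond then M
if cond then if cond then x = n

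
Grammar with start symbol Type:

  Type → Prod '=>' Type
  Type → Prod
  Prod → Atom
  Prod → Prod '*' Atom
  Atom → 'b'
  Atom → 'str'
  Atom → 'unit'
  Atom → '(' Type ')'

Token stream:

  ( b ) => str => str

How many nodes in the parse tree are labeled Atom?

4

[Type [Prod [Atom ( [Type [Prod [Atom b]]] )]] => [Type [Prod [Atom str]] => [Type [Prod [Atom str]]]]]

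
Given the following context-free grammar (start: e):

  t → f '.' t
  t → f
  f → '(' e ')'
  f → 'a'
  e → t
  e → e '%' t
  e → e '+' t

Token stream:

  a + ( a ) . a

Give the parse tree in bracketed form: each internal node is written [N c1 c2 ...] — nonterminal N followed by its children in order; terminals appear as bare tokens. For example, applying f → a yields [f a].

[e [e [t [f a]]] + [t [f ( [e [t [f a]]] )] . [t [f a]]]]

e
e + t
t + t
f + t
a + t
a + f . t
a + ( e ) . t
a + ( t ) . t
a + ( f ) . t
a + ( a ) . t
a + ( a ) . f
a + ( a ) . a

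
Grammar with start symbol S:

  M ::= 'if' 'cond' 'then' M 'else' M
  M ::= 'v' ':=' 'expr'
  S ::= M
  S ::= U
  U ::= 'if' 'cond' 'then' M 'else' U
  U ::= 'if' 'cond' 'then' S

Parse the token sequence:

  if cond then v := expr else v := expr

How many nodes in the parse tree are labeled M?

[S [M if cond then [M v := expr] else [M v := expr]]]

3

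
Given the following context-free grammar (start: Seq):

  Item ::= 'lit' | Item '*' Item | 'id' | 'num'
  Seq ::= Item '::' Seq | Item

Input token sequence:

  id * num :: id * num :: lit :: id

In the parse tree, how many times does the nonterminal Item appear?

8

[Seq [Item [Item id] * [Item num]] :: [Seq [Item [Item id] * [Item num]] :: [Seq [Item lit] :: [Seq [Item id]]]]]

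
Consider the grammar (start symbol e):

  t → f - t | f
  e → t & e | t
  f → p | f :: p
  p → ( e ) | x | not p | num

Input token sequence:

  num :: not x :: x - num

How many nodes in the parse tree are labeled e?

[e [t [f [f [f [p num]] :: [p not [p x]]] :: [p x]] - [t [f [p num]]]]]

1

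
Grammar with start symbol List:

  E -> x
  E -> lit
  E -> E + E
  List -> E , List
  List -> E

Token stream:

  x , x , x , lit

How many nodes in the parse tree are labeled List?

4

[List [E x] , [List [E x] , [List [E x] , [List [E lit]]]]]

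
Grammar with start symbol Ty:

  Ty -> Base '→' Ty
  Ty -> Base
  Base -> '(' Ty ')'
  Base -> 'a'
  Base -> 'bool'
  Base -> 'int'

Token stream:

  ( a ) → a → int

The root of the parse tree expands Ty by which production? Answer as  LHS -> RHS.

Ty -> Base '→' Ty

[Ty [Base ( [Ty [Base a]] )] → [Ty [Base a] → [Ty [Base int]]]]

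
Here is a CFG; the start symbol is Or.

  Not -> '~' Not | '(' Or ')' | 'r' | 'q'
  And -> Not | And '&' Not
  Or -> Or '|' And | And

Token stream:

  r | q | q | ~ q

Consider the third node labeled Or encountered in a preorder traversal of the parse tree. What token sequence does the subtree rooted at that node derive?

r | q

[Or [Or [Or [Or [And [Not r]]] | [And [Not q]]] | [And [Not q]]] | [And [Not ~ [Not q]]]]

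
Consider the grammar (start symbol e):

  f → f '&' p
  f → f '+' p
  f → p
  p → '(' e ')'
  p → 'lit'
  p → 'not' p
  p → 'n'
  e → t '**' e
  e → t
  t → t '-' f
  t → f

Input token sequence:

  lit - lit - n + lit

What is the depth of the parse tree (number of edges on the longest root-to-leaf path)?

[e [t [t [t [f [p lit]]] - [f [p lit]]] - [f [f [p n]] + [p lit]]]]

6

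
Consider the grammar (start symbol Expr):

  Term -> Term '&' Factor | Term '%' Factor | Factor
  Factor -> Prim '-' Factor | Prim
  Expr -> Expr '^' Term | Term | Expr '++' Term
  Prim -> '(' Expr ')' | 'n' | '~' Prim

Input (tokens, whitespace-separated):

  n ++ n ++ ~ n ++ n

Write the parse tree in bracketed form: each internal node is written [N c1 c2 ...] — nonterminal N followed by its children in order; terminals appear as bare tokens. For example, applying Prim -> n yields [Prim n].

Expr
Expr ++ Term
Expr ++ Term ++ Term
Expr ++ Term ++ Term ++ Term
Term ++ Term ++ Term ++ Term
Factor ++ Term ++ Term ++ Term
Prim ++ Term ++ Term ++ Term
n ++ Term ++ Term ++ Term
n ++ Factor ++ Term ++ Term
n ++ Prim ++ Term ++ Term
n ++ n ++ Term ++ Term
n ++ n ++ Factor ++ Term
n ++ n ++ Prim ++ Term
n ++ n ++ ~ Prim ++ Term
n ++ n ++ ~ n ++ Term
n ++ n ++ ~ n ++ Factor
n ++ n ++ ~ n ++ Prim
n ++ n ++ ~ n ++ n

[Expr [Expr [Expr [Expr [Term [Factor [Prim n]]]] ++ [Term [Factor [Prim n]]]] ++ [Term [Factor [Prim ~ [Prim n]]]]] ++ [Term [Factor [Prim n]]]]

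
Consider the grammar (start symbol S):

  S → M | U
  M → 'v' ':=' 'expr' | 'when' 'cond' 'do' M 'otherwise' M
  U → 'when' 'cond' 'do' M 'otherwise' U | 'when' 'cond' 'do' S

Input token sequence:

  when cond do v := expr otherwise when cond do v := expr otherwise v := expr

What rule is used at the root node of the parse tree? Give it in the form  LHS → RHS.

[S [M when cond do [M v := expr] otherwise [M when cond do [M v := expr] otherwise [M v := expr]]]]

S → M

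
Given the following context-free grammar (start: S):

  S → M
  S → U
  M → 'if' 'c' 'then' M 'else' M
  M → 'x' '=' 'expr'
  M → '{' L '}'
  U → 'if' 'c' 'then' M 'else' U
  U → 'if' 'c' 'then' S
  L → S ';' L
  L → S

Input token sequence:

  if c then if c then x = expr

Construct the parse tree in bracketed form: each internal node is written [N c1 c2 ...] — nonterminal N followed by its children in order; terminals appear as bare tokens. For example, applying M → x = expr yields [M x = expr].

S
U
if c then S
if c then U
if c then if c then S
if c then if c then M
if c then if c then x = expr

[S [U if c then [S [U if c then [S [M x = expr]]]]]]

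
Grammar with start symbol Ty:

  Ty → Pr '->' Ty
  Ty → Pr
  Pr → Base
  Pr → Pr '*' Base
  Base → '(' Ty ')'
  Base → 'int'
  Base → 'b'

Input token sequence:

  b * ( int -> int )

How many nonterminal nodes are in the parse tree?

[Ty [Pr [Pr [Base b]] * [Base ( [Ty [Pr [Base int]] -> [Ty [Pr [Base int]]]] )]]]

11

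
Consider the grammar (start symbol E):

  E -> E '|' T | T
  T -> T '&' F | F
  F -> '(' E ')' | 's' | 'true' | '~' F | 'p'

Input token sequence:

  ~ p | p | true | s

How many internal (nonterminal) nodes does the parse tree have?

[E [E [E [E [T [F ~ [F p]]]] | [T [F p]]] | [T [F true]]] | [T [F s]]]

13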